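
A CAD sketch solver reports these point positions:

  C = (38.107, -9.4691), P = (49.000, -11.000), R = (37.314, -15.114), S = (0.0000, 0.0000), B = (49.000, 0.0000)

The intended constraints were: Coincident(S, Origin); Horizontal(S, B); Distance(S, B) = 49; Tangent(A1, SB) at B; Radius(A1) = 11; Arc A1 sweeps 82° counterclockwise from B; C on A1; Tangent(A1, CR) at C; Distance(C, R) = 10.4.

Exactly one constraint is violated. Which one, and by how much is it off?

Distance(C, R) = 10.4 — off by 4.70.

S = (0.00, 0.00) ✓; S.y = 0.00, B.y = 0.00 ✓; |SB| = 49.00 ✓; ∠(PB, BS) = 90.00° ✓; |PB| = 11.00 ✓; bearing(P→C) − bearing(P→B) = 82.00° ✓; |PC| = 11.00 ✓; ∠(PC, CR) = 90.00° ✓; |CR| = 5.700 ✗.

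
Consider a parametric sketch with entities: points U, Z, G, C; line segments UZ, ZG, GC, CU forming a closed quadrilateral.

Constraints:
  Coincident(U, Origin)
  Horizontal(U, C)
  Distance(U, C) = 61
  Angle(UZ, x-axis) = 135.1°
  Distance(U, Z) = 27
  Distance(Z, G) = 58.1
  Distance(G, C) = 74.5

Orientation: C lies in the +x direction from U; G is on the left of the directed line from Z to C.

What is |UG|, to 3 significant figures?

65.2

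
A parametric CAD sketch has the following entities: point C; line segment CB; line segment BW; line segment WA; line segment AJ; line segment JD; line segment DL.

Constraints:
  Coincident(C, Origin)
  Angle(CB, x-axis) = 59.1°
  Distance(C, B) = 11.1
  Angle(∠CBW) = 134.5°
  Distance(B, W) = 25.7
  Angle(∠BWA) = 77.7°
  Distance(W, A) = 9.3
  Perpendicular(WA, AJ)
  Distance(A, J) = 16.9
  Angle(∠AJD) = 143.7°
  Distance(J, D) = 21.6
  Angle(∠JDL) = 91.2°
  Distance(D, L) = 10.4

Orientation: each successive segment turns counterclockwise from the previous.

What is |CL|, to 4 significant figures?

27.00

C is at the origin; CB runs at 59.1° with length 11.1, so B = (5.700, 9.525). ∠CBW = 134.5° gives BW at 104.6° from the x-axis; with |BW| = 25.7, W = (-0.7779, 34.39). ∠BWA = 77.7° gives WA at -153.1° from the x-axis; with |WA| = 9.3, A = (-9.072, 30.19). WA is perpendicular to AJ, so AJ runs at -63.10°; with |AJ| = 16.9, J = (-1.425, 15.12). ∠AJD = 143.7° gives JD at -26.80° from the x-axis; with |JD| = 21.6, D = (17.85, 5.377). ∠JDL = 91.2° gives DL at 62.00° from the x-axis; with |DL| = 10.4, L = (22.74, 14.56). Then |CL| = |L − C| = 27.00.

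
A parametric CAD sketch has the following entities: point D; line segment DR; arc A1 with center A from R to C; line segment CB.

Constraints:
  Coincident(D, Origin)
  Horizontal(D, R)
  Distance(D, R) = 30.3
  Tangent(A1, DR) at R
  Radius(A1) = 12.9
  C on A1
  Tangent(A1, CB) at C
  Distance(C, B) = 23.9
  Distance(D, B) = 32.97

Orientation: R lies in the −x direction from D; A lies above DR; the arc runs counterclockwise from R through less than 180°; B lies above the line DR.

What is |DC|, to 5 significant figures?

20.086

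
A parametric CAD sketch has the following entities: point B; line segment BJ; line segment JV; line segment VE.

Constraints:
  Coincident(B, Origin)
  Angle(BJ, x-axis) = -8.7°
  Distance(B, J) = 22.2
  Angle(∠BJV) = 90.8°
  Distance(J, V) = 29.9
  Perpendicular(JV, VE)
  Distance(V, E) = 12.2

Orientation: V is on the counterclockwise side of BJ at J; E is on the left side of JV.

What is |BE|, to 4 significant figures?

31.82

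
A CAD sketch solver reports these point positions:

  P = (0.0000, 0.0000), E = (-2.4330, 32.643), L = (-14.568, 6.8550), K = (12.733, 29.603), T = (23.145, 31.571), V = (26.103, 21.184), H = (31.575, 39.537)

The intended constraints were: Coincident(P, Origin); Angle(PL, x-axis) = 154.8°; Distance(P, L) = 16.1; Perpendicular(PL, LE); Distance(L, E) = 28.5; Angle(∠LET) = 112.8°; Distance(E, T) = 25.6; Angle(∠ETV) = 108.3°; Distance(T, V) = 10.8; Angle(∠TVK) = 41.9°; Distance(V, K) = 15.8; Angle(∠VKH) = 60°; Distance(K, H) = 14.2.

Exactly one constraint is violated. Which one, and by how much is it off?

Distance(K, H) = 14.2 — off by 7.10.

P = (0.00, 0.00) ✓; PL at 154.8° ✓; |PL| = 16.10 ✓; ∠(PL, LE) = 90.00° ✓; |LE| = 28.50 ✓; ∠LET = 112.8° ✓; |ET| = 25.60 ✓; ∠ETV = 108.3° ✓; |TV| = 10.80 ✓; ∠TVK = 41.91° ✓; |VK| = 15.80 ✓; ∠VKH = 60.00° ✓; |KH| = 21.30 ✗.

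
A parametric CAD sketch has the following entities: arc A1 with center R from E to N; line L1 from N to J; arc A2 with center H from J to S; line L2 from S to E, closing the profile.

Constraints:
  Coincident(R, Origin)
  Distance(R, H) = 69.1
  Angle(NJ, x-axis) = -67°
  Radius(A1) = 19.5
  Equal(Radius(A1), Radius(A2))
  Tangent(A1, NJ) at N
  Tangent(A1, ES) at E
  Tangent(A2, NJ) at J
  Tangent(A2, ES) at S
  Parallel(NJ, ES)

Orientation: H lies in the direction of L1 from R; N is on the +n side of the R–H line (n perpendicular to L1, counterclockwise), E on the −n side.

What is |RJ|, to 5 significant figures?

71.799

The slot axis is L1's direction at -67.0°, so u = (cos -67.0°, sin -67.0°) = (0.39073, -0.92050) and n = (−sin -67.0°, cos -67.0°) = (0.92050, 0.39073). R is at the origin and H lies 69.1 along u from R, so H = 69.1·u = (27.000, -63.607). Tangency of A1 to both parallel lines with radius 19.5 puts N and E at R ± 19.5·n: N = (17.950, 7.6193), E = (-17.950, -7.6193). Equal radii place J and S the same way about H: J = H + 19.5·n = (44.949, -55.988), S = H − 19.5·n = (9.0497, -71.226). Then |RJ| = |J − R| = 71.799.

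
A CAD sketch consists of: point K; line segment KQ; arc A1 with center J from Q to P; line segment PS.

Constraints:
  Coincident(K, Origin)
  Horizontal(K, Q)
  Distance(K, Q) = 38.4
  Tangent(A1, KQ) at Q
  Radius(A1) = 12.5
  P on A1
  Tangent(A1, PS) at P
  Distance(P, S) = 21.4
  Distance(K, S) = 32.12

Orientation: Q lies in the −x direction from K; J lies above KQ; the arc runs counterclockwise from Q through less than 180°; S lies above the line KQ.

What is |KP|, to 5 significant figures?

28.019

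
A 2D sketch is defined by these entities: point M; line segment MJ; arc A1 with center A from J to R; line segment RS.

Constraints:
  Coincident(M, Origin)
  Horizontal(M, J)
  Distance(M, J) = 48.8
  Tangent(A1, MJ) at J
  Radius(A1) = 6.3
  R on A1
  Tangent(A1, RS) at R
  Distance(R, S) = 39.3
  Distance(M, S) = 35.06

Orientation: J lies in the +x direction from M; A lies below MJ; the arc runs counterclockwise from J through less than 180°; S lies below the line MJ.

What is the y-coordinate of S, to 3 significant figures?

-30.5

M is at the origin; M and J share the same y with |MJ| = 48.8 and J on the +x side, so J = (48.8, 0.00). A1 meets MJ tangentially, so AJ is at right angles to MJ, so A = J + (0, -6.3) = (48.8, -6.30). Since AR ⟂ RS (tangency), |AS| = √(6.3² + 39.3²) = 39.8 regardless of where R sits on A1. So S lies on both circle(M, 35.06) and circle(A, 39.8); the below-MJ intersection is S = (17.2, -30.5). R is the foot of the tangent from S: R = (44.2, -1.97).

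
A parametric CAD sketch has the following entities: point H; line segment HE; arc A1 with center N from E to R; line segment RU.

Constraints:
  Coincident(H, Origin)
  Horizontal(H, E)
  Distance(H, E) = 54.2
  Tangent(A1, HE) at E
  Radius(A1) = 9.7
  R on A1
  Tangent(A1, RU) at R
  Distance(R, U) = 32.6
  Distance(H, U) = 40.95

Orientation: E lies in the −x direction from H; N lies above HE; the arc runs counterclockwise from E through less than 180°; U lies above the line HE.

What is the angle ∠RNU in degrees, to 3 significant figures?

73.4°

H is at the origin; HE is horizontal with |HE| = 54.2 and E on the −x side, so E = (-54.2, 0.00). Since A1 is tangent to HE there, NE ⟂ HE, so N = E + (0, 9.7) = (-54.2, 9.70). Since NR ⟂ RU (tangency), |NU| = √(9.7² + 32.6²) = 34.0 regardless of where R sits on A1. So U lies on both circle(H, 40.95) and circle(N, 34.0); the above-HE intersection is U = (-27.3, 30.5). R is the foot of the tangent from U: R = (-46.3, 4.04).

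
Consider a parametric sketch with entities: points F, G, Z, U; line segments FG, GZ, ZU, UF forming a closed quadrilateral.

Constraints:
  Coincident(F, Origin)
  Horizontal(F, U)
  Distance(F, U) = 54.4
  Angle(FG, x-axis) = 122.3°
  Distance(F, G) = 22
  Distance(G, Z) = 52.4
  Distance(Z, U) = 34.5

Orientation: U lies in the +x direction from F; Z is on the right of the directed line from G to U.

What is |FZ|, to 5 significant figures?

31.308

Checks: |GZ| = 52.40 ✓; |ZU| = 34.50 ✓.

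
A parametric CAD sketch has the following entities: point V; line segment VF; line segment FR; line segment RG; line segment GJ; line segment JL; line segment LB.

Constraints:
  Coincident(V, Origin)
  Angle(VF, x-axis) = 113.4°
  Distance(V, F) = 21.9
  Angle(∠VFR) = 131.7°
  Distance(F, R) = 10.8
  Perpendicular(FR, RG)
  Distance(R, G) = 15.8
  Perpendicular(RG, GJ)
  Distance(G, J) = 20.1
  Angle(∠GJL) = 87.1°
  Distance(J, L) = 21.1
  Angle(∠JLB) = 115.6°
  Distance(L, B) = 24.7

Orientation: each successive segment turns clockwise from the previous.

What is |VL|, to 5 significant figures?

22.533

RG ⟂ GJ, so GJ runs at -114.90°; with |GJ| = 20.1, J = (1.7181, 5.0110). ∠GJL = 87.1° gives JL at 152.20° from the x-axis; with |JL| = 21.1, L = (-16.947, 14.852). Then |VL| = |L − V| = 22.533.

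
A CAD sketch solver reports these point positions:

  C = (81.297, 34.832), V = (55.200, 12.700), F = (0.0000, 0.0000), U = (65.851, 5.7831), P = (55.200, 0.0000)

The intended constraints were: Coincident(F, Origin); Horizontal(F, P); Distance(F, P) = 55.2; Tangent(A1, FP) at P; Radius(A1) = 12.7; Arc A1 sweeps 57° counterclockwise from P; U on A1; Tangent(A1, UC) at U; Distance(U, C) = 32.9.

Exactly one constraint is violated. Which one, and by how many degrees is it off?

Tangent(A1, UC) at U — off by 5.00°.

F = (0.00, 0.00) ✓; F.y = 0.00, P.y = 0.00 ✓; |FP| = 55.20 ✓; ∠(VP, PF) = 90.00° ✓; |VP| = 12.70 ✓; bearing(V→U) − bearing(V→P) = 57.00° ✓; |VU| = 12.70 ✓; ∠(VU, UC) = 85.00° ✗; |UC| = 32.90 ✓.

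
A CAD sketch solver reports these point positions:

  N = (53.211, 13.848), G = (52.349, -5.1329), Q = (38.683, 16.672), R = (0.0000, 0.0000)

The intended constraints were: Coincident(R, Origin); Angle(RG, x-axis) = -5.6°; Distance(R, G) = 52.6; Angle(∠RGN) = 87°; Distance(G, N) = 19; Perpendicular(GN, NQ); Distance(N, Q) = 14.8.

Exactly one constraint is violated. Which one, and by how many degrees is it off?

Perpendicular(GN, NQ) — off by 8.40°.

R = (0.00, 0.00) ✓; RG at -5.600° ✓; |RG| = 52.60 ✓; ∠RGN = 87.00° ✓; |GN| = 19.00 ✓; ∠(GN, NQ) = 81.60° ✗; |NQ| = 14.80 ✓.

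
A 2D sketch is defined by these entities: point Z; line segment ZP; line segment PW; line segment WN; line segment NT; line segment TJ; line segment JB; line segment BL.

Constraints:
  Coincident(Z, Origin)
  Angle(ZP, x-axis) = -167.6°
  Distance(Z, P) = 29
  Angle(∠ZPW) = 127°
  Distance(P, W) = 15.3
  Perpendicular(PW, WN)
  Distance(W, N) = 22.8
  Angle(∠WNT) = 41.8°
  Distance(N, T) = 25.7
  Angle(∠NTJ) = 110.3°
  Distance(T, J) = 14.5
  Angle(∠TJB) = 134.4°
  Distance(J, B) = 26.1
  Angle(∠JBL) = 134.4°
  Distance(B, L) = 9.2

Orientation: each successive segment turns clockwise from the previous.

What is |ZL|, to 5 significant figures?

65.736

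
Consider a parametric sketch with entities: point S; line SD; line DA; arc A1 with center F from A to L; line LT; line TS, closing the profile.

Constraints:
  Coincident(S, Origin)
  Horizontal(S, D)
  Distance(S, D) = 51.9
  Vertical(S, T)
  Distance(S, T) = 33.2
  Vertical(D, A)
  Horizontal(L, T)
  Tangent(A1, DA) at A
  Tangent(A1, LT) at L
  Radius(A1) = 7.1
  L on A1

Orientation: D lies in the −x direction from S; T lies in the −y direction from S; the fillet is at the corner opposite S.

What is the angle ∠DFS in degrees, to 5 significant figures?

74.993°

S is at the origin; SD is horizontal with |SD| = 51.9 and D on the −x side, so D = (-51.900, 0.0000). ST is vertical with |ST| = 33.2 and T on the −y side, so T = (0.0000, -33.200). The virtual corner opposite S is at (-51.900, -33.200). A1 meets DA tangentially, so FA is at right angles to DA and since A1 is tangent to LT there, FL ⟂ LT, with radius 7.1, so the center F sits 7.1 in from both sides at F = (-44.800, -26.100). Then cos ∠DFS = FD·FS / (|FD||FS|), giving 74.993°.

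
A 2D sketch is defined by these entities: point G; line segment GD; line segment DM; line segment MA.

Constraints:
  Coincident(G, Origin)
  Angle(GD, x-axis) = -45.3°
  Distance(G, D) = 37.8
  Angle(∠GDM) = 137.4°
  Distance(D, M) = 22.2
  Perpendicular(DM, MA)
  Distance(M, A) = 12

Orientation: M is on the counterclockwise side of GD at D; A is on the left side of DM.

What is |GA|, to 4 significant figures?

51.84

∠GDM = 137.4°, so DM runs at -45.3° + (180° − 137.4°) = -2.700° from the x-axis; with |DM| = 22.2, M = D + 22.2·(cos -2.700°, sin -2.700°) = (48.76, -27.91). DM is perpendicular to MA; with |MA| = 12.0 on the left of DM, A = M + 12.0·(0.04711, 0.9989) = (49.33, -15.93). Then |GA| = |A − G| = 51.84.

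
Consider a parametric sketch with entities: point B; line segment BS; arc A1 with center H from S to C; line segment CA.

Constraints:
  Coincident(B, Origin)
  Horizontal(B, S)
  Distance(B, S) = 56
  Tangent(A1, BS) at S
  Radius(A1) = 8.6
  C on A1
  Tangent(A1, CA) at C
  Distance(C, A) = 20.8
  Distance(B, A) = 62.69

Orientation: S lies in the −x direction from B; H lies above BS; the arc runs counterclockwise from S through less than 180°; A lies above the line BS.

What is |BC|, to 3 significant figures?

49.2

Checks: B = (0.00, 0.00) ✓; ∠(HS, SB) = 90.00° ✓; |HS| = 8.600 ✓; |HC| = 8.600 ✓; ∠(HC, CA) = 90.00° ✓; |CA| = 20.80 ✓; |BA| = 62.69 ✓.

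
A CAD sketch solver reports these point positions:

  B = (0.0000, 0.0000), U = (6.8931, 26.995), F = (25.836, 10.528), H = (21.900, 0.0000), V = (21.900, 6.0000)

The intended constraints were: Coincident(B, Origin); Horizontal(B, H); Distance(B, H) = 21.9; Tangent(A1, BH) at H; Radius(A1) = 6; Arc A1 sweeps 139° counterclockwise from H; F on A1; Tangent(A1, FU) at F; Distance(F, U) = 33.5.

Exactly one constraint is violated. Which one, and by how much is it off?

Distance(F, U) = 33.5 — off by 8.40.

B = (0.00, 0.00) ✓; B.y = 0.00, H.y = 0.00 ✓; |BH| = 21.90 ✓; ∠(VH, HB) = 90.00° ✓; |VH| = 6.000 ✓; bearing(V→F) − bearing(V→H) = 139.0° ✓; |VF| = 6.000 ✓; ∠(VF, FU) = 90.00° ✓; |FU| = 25.10 ✗.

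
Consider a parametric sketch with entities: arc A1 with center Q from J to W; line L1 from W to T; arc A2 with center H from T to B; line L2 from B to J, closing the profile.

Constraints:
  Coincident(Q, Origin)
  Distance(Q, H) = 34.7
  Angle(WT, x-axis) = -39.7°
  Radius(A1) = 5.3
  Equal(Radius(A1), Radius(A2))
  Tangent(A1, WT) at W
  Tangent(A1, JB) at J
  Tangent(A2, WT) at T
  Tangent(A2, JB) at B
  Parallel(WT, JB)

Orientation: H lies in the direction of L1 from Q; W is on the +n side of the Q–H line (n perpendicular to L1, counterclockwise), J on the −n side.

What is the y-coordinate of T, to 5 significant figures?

-18.087

The slot axis is L1's direction at -39.7°, so u = (cos -39.7°, sin -39.7°) = (0.76940, -0.63877) and n = (−sin -39.7°, cos -39.7°) = (0.63877, 0.76940). Q is at the origin and H lies 34.7 along u from Q, so H = 34.7·u = (26.698, -22.165). Tangency of A1 to both parallel lines with radius 5.3 puts W and J at Q ± 5.3·n: W = (3.3855, 4.0778), J = (-3.3855, -4.0778). Equal radii place T and B the same way about H: T = H + 5.3·n = (30.084, -18.087), B = H − 5.3·n = (23.313, -26.243). So T.y = -18.087.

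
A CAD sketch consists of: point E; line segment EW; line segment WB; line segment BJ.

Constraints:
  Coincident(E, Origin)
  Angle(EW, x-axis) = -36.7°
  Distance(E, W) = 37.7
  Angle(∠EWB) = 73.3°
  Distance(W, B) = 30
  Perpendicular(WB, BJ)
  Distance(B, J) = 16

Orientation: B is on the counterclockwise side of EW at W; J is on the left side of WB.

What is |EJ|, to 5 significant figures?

27.781

E is at the origin; EW runs at -36.7° with length 37.7, so W = 37.7·(cos -36.7°, sin -36.7°) = (30.227, -22.530). ∠EWB = 73.3°, so WB runs at -36.7° + (180° − 73.3°) = 70.000° from the x-axis; with |WB| = 30.0, B = W + 30.0·(cos 70.000°, sin 70.000°) = (40.488, 5.6603). The perpendicularity gives BJ at right angles to WB; with |BJ| = 16.0 on the left of WB, J = B + 16.0·(-0.93969, 0.34202) = (25.452, 11.133). Then |EJ| = |J − E| = 27.781.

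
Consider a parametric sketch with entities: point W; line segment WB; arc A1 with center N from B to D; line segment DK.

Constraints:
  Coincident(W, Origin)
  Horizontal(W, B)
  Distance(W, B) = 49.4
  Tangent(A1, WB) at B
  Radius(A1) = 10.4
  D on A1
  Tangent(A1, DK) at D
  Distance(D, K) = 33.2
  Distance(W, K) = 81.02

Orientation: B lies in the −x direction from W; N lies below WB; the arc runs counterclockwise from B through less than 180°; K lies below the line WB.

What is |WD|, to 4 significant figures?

59.25

Checks: |WB| = 49.40 ✓; |ND| = 10.40 ✓; ∠(ND, DK) = 90.00° ✓; |DK| = 33.20 ✓; |WK| = 81.02 ✓.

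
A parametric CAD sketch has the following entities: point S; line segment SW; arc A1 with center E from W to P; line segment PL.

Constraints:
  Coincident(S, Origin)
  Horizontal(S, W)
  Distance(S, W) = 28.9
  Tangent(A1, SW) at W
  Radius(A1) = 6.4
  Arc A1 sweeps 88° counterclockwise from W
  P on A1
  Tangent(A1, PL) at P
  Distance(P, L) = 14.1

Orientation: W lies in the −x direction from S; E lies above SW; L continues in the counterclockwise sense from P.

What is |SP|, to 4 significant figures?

23.34

S is at the origin; SW is horizontal with |SW| = 28.9 and W on the −x side, so W = (-28.90, 0.000). A1 meets SW tangentially, so EW is at right angles to SW, so E = W + (0, 6.4) = (-28.90, 6.400). On A1, W sits at bearing -90° from E; an 88° counterclockwise sweep puts P at bearing -2°, so P = E + 6.4·(cos -2°, sin -2°) = (-22.50, 6.177). Then |SP| = |P − S| = 23.34.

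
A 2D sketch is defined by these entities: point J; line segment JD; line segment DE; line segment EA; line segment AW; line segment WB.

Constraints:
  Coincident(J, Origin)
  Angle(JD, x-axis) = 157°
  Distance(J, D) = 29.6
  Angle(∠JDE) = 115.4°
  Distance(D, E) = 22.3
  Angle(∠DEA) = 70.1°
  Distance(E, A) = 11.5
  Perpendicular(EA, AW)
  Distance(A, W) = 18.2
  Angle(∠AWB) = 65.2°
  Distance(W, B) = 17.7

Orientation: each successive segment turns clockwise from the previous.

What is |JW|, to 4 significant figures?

26.16

J is at the origin; JD runs at 157.0° with length 29.6, so D = (-27.25, 11.57). ∠JDE = 115.4° gives DE at 92.40° from the x-axis; with |DE| = 22.3, E = (-28.18, 33.85). ∠DEA = 70.1° gives EA at -17.50° from the x-axis; with |EA| = 11.5, A = (-17.21, 30.39). EA is perpendicular to AW, so AW runs at -107.5°; with |AW| = 18.2, W = (-22.69, 13.03). Then |JW| = |W − J| = 26.16.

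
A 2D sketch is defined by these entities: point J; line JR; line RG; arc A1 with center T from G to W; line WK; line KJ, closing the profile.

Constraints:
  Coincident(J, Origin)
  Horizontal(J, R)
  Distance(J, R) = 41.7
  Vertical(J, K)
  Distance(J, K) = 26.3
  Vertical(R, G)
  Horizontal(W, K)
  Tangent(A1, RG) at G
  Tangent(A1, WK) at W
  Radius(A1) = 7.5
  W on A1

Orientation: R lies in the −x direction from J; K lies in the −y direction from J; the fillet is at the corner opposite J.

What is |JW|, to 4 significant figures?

43.14

J is at the origin; J and R share the same y with |JR| = 41.7 and R on the −x side, so R = (-41.70, 0.000). JK is vertical with |JK| = 26.3 and K on the −y side, so K = (0.000, -26.30). The virtual corner opposite J is at (-41.70, -26.30). Since A1 is tangent to RG there, TG ⟂ RG and the tangent condition forces TW to be normal to WK, with radius 7.5, so the center T sits 7.5 in from both sides at T = (-34.20, -18.80). That places the tangent points at G = (-41.70, -18.80) on RG and W = (-34.20, -26.30) on WK. Then |JW| = |W − J| = 43.14.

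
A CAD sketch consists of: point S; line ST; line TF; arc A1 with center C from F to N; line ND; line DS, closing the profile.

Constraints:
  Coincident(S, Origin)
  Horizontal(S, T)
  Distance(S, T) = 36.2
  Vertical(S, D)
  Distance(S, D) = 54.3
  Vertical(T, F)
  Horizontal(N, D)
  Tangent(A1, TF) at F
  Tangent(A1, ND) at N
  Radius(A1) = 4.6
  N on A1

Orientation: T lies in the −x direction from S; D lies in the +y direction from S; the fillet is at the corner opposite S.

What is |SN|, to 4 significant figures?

62.83

S is at the origin; S and T share the same y with |ST| = 36.2 and T on the −x side, so T = (-36.20, 0.000). SD is vertical with |SD| = 54.3 and D on the +y side, so D = (0.000, 54.30). The virtual corner opposite S is at (-36.20, 54.30). Since A1 is tangent to TF there, CF ⟂ TF and tangency of A1 to ND means the radius CN is perpendicular to ND, with radius 4.6, so the center C sits 4.6 in from both sides at C = (-31.60, 49.70). That places the tangent points at F = (-36.20, 49.70) on TF and N = (-31.60, 54.30) on ND. Then |SN| = |N − S| = 62.83.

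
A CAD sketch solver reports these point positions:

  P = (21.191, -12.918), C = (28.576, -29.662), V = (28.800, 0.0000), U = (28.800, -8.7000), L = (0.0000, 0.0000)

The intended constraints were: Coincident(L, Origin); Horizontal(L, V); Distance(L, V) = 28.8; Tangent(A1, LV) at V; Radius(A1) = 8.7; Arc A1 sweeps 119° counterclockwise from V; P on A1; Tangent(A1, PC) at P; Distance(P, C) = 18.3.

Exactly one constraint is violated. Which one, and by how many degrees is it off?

Tangent(A1, PC) at P — off by 5.20°.

L = (0.00, 0.00) ✓; L.y = 0.00, V.y = 0.00 ✓; |LV| = 28.80 ✓; ∠(UV, VL) = 90.00° ✓; |UV| = 8.700 ✓; bearing(U→P) − bearing(U→V) = 119.0° ✓; |UP| = 8.700 ✓; ∠(UP, PC) = 95.20° ✗; |PC| = 18.30 ✓.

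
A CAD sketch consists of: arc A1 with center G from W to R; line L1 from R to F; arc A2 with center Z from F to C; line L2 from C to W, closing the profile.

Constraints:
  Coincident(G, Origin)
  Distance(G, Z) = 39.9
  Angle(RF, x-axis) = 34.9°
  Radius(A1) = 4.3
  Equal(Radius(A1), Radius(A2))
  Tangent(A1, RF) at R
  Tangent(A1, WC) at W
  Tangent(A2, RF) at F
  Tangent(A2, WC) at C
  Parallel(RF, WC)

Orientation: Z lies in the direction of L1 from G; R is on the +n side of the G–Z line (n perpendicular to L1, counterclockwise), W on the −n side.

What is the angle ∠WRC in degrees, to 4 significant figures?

77.84°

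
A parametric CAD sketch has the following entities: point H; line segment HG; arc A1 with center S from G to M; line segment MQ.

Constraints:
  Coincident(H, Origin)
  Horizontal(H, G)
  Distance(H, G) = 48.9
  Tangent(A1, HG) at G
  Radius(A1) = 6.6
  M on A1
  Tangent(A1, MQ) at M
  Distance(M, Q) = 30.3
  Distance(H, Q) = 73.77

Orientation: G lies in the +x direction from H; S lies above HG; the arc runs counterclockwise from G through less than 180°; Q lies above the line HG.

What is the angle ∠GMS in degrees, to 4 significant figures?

55.99°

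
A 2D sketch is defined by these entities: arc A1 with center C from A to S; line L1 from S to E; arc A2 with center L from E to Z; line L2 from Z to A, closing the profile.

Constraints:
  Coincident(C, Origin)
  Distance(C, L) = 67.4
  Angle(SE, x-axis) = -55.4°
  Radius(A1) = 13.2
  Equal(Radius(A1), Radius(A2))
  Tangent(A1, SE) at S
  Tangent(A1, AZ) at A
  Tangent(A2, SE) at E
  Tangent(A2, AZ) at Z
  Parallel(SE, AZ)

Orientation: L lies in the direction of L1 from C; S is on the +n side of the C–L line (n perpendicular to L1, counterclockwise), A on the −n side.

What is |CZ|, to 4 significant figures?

68.68

Tangency of A1 to both parallel lines with radius 13.2 puts S and A at C ± 13.2·n: S = (10.87, 7.496), A = (-10.87, -7.496). Equal radii place E and Z the same way about L: E = L + 13.2·n = (49.14, -47.98), Z = L − 13.2·n = (27.41, -62.97). Then |CZ| = |Z − C| = 68.68.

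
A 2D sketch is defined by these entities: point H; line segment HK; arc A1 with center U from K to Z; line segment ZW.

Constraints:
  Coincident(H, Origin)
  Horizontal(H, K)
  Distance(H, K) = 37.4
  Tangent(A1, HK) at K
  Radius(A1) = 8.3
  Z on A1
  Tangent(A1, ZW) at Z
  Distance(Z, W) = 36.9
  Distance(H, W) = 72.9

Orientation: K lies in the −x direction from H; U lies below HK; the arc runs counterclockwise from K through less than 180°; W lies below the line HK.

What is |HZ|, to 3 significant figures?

44.7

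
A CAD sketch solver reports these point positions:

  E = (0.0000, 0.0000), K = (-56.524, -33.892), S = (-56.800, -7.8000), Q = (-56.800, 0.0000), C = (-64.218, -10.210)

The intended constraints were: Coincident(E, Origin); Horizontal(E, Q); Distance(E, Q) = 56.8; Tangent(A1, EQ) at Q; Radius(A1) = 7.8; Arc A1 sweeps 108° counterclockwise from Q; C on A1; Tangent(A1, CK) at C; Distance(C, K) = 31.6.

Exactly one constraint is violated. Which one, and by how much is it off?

Distance(C, K) = 31.6 — off by 6.70.

E = (0.00, 0.00) ✓; E.y = 0.00, Q.y = 0.00 ✓; |EQ| = 56.80 ✓; ∠(SQ, QE) = 90.00° ✓; |SQ| = 7.800 ✓; bearing(S→C) − bearing(S→Q) = 108.0° ✓; |SC| = 7.800 ✓; ∠(SC, CK) = 90.00° ✓; |CK| = 24.90 ✗.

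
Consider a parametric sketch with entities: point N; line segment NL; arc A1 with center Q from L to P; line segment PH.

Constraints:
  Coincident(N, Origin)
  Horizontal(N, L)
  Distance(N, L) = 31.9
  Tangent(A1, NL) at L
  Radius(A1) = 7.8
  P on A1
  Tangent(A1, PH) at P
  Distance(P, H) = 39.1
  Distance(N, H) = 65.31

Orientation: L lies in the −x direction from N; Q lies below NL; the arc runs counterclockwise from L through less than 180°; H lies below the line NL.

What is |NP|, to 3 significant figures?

40.0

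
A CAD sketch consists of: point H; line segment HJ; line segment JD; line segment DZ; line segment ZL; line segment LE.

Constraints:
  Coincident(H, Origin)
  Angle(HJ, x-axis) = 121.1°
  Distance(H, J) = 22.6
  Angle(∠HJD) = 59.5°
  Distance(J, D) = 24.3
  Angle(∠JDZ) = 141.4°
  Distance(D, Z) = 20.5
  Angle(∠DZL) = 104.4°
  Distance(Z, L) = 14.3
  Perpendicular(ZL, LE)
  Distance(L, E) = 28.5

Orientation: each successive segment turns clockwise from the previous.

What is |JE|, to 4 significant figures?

16.49

∠DZL = 104.4° gives ZL at -113.6° from the x-axis; with |ZL| = 14.3, L = (23.05, -6.119). ZL is perpendicular to LE, so LE runs at 156.4°; with |LE| = 28.5, E = (-3.062, 5.291). Then |JE| = |E − J| = 16.49.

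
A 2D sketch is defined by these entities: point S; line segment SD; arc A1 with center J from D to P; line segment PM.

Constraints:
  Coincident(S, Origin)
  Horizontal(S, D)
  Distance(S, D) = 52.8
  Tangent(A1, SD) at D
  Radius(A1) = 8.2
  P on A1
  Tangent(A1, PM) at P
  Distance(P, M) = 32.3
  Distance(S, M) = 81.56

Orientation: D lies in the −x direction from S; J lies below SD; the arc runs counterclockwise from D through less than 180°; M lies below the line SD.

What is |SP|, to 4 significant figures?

60.35

S is at the origin; SD is horizontal with |SD| = 52.8 and D on the −x side, so D = (-52.80, 0.000). Since A1 is tangent to SD there, JD ⟂ SD, so J = D + (0, -8.2) = (-52.80, -8.200). Since JP ⟂ PM (tangency), |JM| = √(8.2² + 32.3²) = 33.32 regardless of where P sits on A1. So M lies on both circle(S, 81.56) and circle(J, 33.32); the below-SD intersection is M = (-74.28, -33.68). P is the foot of the tangent from M: P = (-60.18, -4.619).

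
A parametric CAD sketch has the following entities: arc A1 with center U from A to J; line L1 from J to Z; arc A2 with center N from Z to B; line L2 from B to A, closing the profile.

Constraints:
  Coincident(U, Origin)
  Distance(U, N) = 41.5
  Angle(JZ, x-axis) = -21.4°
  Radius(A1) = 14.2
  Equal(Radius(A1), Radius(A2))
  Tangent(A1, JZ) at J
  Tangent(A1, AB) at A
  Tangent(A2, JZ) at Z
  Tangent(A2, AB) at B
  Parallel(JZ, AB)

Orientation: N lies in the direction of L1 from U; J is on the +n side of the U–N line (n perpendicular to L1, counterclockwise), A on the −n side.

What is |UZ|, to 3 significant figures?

43.9

The slot axis is L1's direction at -21.4°, so u = (cos -21.4°, sin -21.4°) = (0.931, -0.365) and n = (−sin -21.4°, cos -21.4°) = (0.365, 0.931). U is at the origin and N lies 41.5 along u from U, so N = 41.5·u = (38.6, -15.1). Tangency of A1 to both parallel lines with radius 14.2 puts J and A at U ± 14.2·n: J = (5.18, 13.2), A = (-5.18, -13.2). Equal radii place Z and B the same way about N: Z = N + 14.2·n = (43.8, -1.92), B = N − 14.2·n = (33.5, -28.4). Then |UZ| = |Z − U| = 43.9.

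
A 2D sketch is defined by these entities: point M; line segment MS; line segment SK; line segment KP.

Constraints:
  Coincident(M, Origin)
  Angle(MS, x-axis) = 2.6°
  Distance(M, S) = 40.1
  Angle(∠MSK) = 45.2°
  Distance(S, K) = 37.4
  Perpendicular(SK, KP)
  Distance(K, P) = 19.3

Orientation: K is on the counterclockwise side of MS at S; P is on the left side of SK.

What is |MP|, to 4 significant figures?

12.94

M is at the origin; MS runs at 2.6° with length 40.1, so S = 40.1·(cos 2.6°, sin 2.6°) = (40.06, 1.819). ∠MSK = 45.2°, so SK runs at 2.6° + (180° − 45.2°) = 137.4° from the x-axis; with |SK| = 37.4, K = S + 37.4·(cos 137.4°, sin 137.4°) = (12.53, 27.13). The perpendicularity gives KP at right angles to SK; with |KP| = 19.3 on the left of SK, P = K + 19.3·(-0.6769, -0.7361) = (-0.5350, 12.93). Then |MP| = |P − M| = 12.94.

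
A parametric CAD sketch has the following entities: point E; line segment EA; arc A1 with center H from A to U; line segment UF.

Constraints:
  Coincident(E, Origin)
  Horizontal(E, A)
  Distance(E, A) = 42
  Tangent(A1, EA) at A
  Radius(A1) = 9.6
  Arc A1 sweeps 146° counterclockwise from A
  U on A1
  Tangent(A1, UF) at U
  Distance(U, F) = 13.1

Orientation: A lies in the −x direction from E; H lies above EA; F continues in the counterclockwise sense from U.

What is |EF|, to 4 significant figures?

53.62

E is at the origin; EA is horizontal with |EA| = 42.0 and A on the −x side, so A = (-42.00, 0.000). A1 meets EA tangentially, so HA is at right angles to EA, so H = A + (0, 9.6) = (-42.00, 9.600). On A1, A sits at bearing -90° from H; a 146° counterclockwise sweep puts U at bearing 56°, so U = H + 9.6·(cos 56°, sin 56°) = (-36.63, 17.56). Tangency of A1 to UF means the radius HU is perpendicular to UF, so UF runs along (−sin 56°, cos 56°); with |UF| = 13.1, F = (-47.49, 24.88). Then |EF| = |F − E| = 53.62.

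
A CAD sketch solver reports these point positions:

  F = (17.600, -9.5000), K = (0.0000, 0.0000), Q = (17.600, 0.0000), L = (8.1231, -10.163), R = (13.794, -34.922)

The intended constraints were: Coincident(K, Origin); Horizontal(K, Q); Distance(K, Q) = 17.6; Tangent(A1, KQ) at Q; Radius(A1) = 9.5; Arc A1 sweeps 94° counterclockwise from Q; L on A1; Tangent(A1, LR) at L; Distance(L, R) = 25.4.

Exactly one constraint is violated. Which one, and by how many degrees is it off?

Tangent(A1, LR) at L — off by 8.90°.

K = (0.00, 0.00) ✓; K.y = 0.00, Q.y = 0.00 ✓; |KQ| = 17.60 ✓; ∠(FQ, QK) = 90.00° ✓; |FQ| = 9.500 ✓; bearing(F→L) − bearing(F→Q) = 94.00° ✓; |FL| = 9.500 ✓; ∠(FL, LR) = 81.10° ✗; |LR| = 25.40 ✓.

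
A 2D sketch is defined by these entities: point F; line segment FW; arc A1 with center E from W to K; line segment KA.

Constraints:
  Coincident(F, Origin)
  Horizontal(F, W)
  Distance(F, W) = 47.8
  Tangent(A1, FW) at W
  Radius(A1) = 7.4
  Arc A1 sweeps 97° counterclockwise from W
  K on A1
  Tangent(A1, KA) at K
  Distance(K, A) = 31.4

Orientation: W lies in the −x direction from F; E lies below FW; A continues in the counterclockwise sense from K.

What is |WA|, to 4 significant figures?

39.62

F is at the origin; FW is horizontal with |FW| = 47.8 and W on the −x side, so W = (-47.80, 0.000). Tangency of A1 to FW means the radius EW is perpendicular to FW, so E = W + (0, -7.4) = (-47.80, -7.400). On A1, W sits at bearing 90° from E; a 97° counterclockwise sweep puts K at bearing 187°, so K = E + 7.4·(cos 187°, sin 187°) = (-55.14, -8.302). The tangent condition forces EK to be normal to KA, so KA runs along (−sin 187°, cos 187°); with |KA| = 31.4, A = (-51.32, -39.47). Then |WA| = |A − W| = 39.62.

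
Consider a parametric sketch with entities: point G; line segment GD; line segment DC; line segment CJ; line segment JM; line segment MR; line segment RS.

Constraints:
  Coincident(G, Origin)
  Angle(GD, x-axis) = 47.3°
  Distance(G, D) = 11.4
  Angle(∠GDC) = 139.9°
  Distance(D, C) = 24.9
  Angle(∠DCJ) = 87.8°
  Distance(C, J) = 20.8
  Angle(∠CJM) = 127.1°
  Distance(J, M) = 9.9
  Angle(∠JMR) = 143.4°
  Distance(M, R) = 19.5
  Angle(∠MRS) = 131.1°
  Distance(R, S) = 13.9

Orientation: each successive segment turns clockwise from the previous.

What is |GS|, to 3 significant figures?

8.58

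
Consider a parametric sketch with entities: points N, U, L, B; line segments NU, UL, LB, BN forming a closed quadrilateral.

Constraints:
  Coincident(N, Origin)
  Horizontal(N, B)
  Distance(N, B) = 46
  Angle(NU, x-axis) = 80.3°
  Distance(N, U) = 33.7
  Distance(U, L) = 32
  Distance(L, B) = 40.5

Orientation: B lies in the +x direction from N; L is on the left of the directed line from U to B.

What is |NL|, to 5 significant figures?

54.160

N is at the origin; NB is horizontal with |NB| = 46.0 and B in +x, so B = (46.0, 0). NU runs at 80.3° with |NU| = 33.7, so U = (5.6781, 33.218). L is determined by |UL| = 32.0 and |LB| = 40.5 together: it lies at the intersection of circle(U, 32.0) and circle(B, 40.5). With |UB| = 52.243, the foot of the radical line on UB is 20.223 from U and the perpendicular offset is √(32.0² − 20.223²) = 24.799. Taking the left-of-UB solution: L = (37.055, 39.500).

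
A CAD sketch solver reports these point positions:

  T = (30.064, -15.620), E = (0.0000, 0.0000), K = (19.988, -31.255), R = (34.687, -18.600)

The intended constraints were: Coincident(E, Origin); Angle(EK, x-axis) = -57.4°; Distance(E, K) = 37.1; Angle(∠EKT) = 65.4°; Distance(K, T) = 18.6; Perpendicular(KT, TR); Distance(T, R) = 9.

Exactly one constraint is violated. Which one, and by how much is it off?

Distance(T, R) = 9 — off by 3.50.

E = (0.00, 0.00) ✓; EK at -57.40° ✓; |EK| = 37.10 ✓; ∠EKT = 65.40° ✓; |KT| = 18.60 ✓; ∠(KT, TR) = 90.01° ✓; |TR| = 5.500 ✗.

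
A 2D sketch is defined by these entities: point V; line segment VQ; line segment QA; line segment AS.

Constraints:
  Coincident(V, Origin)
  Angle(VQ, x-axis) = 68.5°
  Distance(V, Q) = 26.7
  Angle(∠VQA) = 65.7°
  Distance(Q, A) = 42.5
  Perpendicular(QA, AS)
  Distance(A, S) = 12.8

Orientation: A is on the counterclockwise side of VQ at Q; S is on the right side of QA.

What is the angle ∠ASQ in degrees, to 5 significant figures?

73.239°

V is at the origin; VQ runs at 68.5° with length 26.7, so Q = 26.7·(cos 68.5°, sin 68.5°) = (9.7856, 24.842). ∠VQA = 65.7°, so QA runs at 68.5° + (180° − 65.7°) = 182.80° from the x-axis; with |QA| = 42.5, A = Q + 42.5·(cos 182.80°, sin 182.80°) = (-32.664, 22.766). QA is perpendicular to AS; with |AS| = 12.8 on the right of QA, S = A + 12.8·(-0.048850, 0.99881) = (-33.289, 35.551). Then cos ∠ASQ = SA·SQ / (|SA||SQ|), giving 73.239°.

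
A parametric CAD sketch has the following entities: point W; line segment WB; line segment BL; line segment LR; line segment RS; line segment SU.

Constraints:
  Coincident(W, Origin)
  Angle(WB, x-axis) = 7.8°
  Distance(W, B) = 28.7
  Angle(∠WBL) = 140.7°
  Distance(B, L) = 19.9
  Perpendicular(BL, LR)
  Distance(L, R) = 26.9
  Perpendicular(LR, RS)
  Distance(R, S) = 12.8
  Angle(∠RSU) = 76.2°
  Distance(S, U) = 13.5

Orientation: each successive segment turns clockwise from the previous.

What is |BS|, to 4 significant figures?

27.82

W is at the origin; WB runs at 7.8° with length 28.7, so B = (28.43, 3.895). ∠WBL = 140.7° gives BL at -31.50° from the x-axis; with |BL| = 19.9, L = (45.40, -6.503). The perpendicularity gives LR at right angles to BL, so LR runs at -121.5°; with |LR| = 26.9, R = (31.35, -29.44). The perpendicularity gives RS at right angles to LR, so RS runs at 148.5°; with |RS| = 12.8, S = (20.43, -22.75). Then |BS| = |S − B| = 27.82.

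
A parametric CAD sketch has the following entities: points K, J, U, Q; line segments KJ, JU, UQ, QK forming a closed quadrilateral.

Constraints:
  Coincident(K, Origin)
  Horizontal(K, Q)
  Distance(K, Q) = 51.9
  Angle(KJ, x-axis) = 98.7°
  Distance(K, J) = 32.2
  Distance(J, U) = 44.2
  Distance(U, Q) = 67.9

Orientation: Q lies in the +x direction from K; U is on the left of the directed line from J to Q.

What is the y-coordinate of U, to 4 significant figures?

62.97

Checks: |JU| = 44.20 ✓; |UQ| = 67.90 ✓.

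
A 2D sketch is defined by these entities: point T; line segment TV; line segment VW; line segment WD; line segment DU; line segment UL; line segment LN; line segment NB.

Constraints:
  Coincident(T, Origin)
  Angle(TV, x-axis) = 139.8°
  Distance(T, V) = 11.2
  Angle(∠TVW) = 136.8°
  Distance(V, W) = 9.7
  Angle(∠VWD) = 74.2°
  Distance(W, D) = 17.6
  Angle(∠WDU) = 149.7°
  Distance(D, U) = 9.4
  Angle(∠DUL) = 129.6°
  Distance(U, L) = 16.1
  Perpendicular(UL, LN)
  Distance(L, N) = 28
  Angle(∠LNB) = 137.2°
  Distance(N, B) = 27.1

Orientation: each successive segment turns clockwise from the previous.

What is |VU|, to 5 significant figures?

23.527

T is at the origin; TV runs at 139.8° with length 11.2, so V = (-8.5545, 7.2291). ∠TVW = 136.8° gives VW at 96.600° from the x-axis; with |VW| = 9.7, W = (-9.6694, 16.865). ∠VWD = 74.2° gives WD at -9.2000° from the x-axis; with |WD| = 17.6, D = (7.7042, 14.051). ∠WDU = 149.7° gives DU at -39.500° from the x-axis; with |DU| = 9.4, U = (14.957, 8.0718). Then |VU| = |U − V| = 23.527.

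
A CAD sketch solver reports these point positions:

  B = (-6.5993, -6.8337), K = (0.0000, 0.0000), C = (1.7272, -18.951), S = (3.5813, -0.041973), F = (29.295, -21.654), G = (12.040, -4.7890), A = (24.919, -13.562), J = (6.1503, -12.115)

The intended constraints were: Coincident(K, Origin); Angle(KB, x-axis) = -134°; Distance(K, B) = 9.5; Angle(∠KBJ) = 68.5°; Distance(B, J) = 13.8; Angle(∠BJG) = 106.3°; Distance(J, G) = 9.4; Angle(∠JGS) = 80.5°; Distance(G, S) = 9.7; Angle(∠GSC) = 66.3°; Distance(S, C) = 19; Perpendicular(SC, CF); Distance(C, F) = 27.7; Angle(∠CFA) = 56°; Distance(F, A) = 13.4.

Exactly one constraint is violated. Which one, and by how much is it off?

Distance(F, A) = 13.4 — off by 4.20.

K = (0.00, 0.00) ✓; KB at -134.0° ✓; |KB| = 9.500 ✓; ∠KBJ = 68.50° ✓; |BJ| = 13.80 ✓; ∠BJG = 106.3° ✓; |JG| = 9.400 ✓; ∠JGS = 80.50° ✓; |GS| = 9.700 ✓; ∠GSC = 66.30° ✓; |SC| = 19.00 ✓; ∠(SC, CF) = 90.00° ✓; |CF| = 27.70 ✓; ∠CFA = 56.00° ✓; |FA| = 9.199 ✗.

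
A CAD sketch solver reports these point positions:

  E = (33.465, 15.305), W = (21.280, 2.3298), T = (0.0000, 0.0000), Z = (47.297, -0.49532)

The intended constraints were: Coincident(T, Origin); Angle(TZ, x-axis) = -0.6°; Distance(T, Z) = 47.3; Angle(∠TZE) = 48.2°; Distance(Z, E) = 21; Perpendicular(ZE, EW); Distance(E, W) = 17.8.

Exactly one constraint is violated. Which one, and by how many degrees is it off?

Perpendicular(ZE, EW) — off by 5.60°.

T = (0.00, 0.00) ✓; TZ at -0.6000° ✓; |TZ| = 47.30 ✓; ∠TZE = 48.20° ✓; |ZE| = 21.00 ✓; ∠(ZE, EW) = 95.60° ✗; |EW| = 17.80 ✓.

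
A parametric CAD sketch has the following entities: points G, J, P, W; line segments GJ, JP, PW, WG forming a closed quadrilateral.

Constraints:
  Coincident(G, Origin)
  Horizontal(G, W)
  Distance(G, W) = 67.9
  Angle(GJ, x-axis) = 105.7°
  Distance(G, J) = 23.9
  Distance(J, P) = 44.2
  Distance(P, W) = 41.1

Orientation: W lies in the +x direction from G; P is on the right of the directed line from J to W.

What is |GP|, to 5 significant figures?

27.769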